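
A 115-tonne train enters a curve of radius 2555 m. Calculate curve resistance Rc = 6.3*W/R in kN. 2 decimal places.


Rc = 6.3 * W / R
Rc = 6.3 * 115 / 2555
Rc = 724.5 / 2555
Rc = 0.28 kN

0.28


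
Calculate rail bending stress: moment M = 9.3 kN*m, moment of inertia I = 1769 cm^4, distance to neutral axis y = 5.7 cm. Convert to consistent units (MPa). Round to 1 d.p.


Convert units:
M = 9.3 kN*m = 9300000 N*mm
y = 5.7 cm = 57 mm
I = 1769 cm^4 = 17690000 mm^4
sigma = 9300000 * 57 / 17690000
sigma = 30.0 MPa

30.0


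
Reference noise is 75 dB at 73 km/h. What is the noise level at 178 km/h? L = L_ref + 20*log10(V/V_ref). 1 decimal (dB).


V/V_ref = 178 / 73 = 2.438356
log10(2.438356) = 0.387097
20 * 0.387097 = 7.7419
L = 75 + 7.7419 = 82.7 dB

82.7


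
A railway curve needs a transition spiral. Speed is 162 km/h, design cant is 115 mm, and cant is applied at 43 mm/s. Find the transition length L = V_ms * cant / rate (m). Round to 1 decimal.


Convert speed: V = 162 / 3.6 = 45.0 m/s
L = 45.0 * 115 / 43
L = 5175.0 / 43
L = 120.3 m

120.3


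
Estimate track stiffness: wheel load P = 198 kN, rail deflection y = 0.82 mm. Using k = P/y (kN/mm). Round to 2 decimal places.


Track stiffness k = P / y
k = 198 / 0.82
k = 241.46 kN/mm

241.46


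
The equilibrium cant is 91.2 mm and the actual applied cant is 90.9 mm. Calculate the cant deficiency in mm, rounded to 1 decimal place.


Cant deficiency = equilibrium cant - actual cant
CD = 91.2 - 90.9
CD = 0.3 mm

0.3


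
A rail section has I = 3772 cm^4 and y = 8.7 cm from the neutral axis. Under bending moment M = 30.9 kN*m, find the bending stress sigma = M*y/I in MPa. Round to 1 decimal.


Convert units:
M = 30.9 kN*m = 30900000 N*mm
y = 8.7 cm = 87 mm
I = 3772 cm^4 = 37720000 mm^4
sigma = 30900000 * 87 / 37720000
sigma = 71.3 MPa

71.3


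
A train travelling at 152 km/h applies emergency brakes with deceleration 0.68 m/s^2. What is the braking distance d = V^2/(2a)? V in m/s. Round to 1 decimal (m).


Convert speed: V = 152 / 3.6 = 42.2222 m/s
V^2 = 1782.716
d = 1782.716 / (2 * 0.68)
d = 1782.716 / 1.36
d = 1310.8 m

1310.8


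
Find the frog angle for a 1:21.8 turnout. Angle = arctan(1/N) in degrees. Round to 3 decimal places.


1/N = 1/21.8 = 0.045872
angle = arctan(0.045872) = 0.045839 rad
angle = 0.045839 * 180/pi = 2.626 degrees

2.626


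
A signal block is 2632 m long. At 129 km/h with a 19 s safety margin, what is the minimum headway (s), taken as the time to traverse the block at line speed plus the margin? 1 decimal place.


V = 129 / 3.6 = 35.8333 m/s
Block traversal time = 2632 / 35.8333 = 73.4512 s
Headway = 73.4512 + 19
Headway = 92.5 s

92.5


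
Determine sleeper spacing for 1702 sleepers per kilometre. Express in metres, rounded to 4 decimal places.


Spacing = 1000 m / number of sleepers
Spacing = 1000 / 1702
Spacing = 0.5875 m

0.5875


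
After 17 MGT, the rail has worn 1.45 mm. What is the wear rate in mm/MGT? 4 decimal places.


Wear rate = total wear / cumulative tonnage
Rate = 1.45 / 17
Rate = 0.0853 mm/MGT

0.0853


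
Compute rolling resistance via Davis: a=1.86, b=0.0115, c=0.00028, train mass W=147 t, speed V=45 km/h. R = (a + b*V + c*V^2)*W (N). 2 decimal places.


b*V = 0.0115 * 45 = 0.5175
c*V^2 = 0.00028 * 2025 = 0.567
R_per_t = 1.86 + 0.5175 + 0.567 = 2.9445 N/t
R_total = 2.9445 * 147 = 432.84 N

432.84


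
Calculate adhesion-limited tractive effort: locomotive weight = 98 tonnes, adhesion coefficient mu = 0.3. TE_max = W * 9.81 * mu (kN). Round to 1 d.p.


TE_max = W * g * mu
TE_max = 98 * 9.81 * 0.3
TE_max = 961.38 * 0.3
TE_max = 288.4 kN

288.4


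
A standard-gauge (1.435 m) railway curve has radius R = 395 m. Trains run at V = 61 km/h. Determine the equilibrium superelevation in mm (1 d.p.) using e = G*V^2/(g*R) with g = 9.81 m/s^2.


Convert speed: V = 61 / 3.6 = 16.9444 m/s
Apply formula: e = 1.435 * 16.9444^2 / (9.81 * 395)
e = 1.435 * 287.1142 / 3874.95
e = 0.106326 m = 106.3 mm

106.3


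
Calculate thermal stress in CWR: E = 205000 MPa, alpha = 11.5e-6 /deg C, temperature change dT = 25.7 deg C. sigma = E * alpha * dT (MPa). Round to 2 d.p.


sigma = E * alpha * dT
sigma = 205000 * 11.5e-6 * 25.7
sigma = 2.3575 * 25.7
sigma = 60.59 MPa

60.59


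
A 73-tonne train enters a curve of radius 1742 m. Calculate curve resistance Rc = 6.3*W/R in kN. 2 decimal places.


Rc = 6.3 * W / R
Rc = 6.3 * 73 / 1742
Rc = 459.9 / 1742
Rc = 0.26 kN

0.26


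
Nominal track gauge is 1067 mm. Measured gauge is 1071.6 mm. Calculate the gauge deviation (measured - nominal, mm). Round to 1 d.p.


Deviation = measured - nominal
Deviation = 1071.6 - 1067
Deviation = 4.6 mm

4.6


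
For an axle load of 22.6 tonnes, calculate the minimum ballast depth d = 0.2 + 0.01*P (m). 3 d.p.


d = 0.2 + 0.01 * 22.6
d = 0.2 + 0.226
d = 0.426 m

0.426


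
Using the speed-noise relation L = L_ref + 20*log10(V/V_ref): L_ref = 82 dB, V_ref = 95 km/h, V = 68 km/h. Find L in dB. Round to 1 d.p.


V/V_ref = 68 / 95 = 0.715789
log10(0.715789) = -0.145215
20 * -0.145215 = -2.9043
L = 82 + -2.9043 = 79.1 dB

79.1


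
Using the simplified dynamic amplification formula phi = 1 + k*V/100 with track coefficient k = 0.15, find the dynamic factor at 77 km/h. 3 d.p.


phi = 1 + k * V / 100
phi = 1 + 0.15 * 77 / 100
phi = 1 + 0.1155
phi = 1.116

1.116


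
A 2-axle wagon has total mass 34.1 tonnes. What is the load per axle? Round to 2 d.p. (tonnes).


Load per axle = total weight / number of axles
Load = 34.1 / 2
Load = 17.05 tonnes

17.05


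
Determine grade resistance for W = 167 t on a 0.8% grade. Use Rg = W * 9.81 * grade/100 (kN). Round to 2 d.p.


Rg = W * 9.81 * grade / 100
Rg = 167 * 9.81 * 0.8 / 100
Rg = 1638.27 * 0.008
Rg = 13.11 kN

13.11


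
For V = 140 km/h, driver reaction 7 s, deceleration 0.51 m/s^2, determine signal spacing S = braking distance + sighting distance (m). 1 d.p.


V = 140 / 3.6 = 38.8889 m/s
Braking distance = 38.8889^2 / (2*0.51) = 1482.6918 m
Sighting distance = 38.8889 * 7 = 272.2222 m
S = 1482.6918 + 272.2222 = 1754.9 m

1754.9


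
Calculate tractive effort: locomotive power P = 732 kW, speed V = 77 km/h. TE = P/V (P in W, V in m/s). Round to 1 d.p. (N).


Convert: P = 732 kW = 732000 W
V = 77 / 3.6 = 21.3889 m/s
TE = 732000 / 21.3889
TE = 34223.4 N

34223.4


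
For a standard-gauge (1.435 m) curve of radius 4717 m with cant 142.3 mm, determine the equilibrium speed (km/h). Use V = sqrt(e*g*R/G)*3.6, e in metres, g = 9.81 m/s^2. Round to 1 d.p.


Convert cant: e = 142.3 mm = 0.1423 m
V_ms = sqrt(0.1423 * 9.81 * 4717 / 1.435)
V_ms = sqrt(4588.681164) = 67.7398 m/s
V = 67.7398 * 3.6 = 243.9 km/h

243.9


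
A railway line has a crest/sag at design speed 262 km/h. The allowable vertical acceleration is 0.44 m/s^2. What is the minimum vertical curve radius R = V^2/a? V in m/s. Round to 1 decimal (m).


Convert speed: V = 262 / 3.6 = 72.7778 m/s
V^2 = 5296.6049 m^2/s^2
R_v = 5296.6049 / 0.44
R_v = 12037.7 m

12037.7


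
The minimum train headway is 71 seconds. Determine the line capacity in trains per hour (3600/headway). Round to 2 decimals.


Capacity = 3600 / headway
Capacity = 3600 / 71
Capacity = 50.70 trains/hour

50.70


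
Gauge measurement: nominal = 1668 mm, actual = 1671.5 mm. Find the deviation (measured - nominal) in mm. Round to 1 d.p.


Deviation = measured - nominal
Deviation = 1671.5 - 1668
Deviation = 3.5 mm

3.5


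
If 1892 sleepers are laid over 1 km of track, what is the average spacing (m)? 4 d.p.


Spacing = 1000 m / number of sleepers
Spacing = 1000 / 1892
Spacing = 0.5285 m

0.5285


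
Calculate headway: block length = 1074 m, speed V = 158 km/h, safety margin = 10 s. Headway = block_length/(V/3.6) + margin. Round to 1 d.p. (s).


V = 158 / 3.6 = 43.8889 m/s
Block traversal time = 1074 / 43.8889 = 24.4709 s
Headway = 24.4709 + 10
Headway = 34.5 s

34.5


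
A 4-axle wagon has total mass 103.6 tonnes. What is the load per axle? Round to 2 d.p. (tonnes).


Load per axle = total weight / number of axles
Load = 103.6 / 4
Load = 25.90 tonnes

25.90


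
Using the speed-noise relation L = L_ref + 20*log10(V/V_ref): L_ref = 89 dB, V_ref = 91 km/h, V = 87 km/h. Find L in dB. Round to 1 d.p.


V/V_ref = 87 / 91 = 0.956044
log10(0.956044) = -0.019522
20 * -0.019522 = -0.3904
L = 89 + -0.3904 = 88.6 dB

88.6


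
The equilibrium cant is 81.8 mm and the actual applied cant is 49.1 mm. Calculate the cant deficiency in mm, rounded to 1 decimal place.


Cant deficiency = equilibrium cant - actual cant
CD = 81.8 - 49.1
CD = 32.7 mm

32.7


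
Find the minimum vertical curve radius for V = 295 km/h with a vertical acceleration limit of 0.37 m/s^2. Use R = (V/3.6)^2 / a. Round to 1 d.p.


Convert speed: V = 295 / 3.6 = 81.9444 m/s
V^2 = 6714.892 m^2/s^2
R_v = 6714.892 / 0.37
R_v = 18148.4 m

18148.4


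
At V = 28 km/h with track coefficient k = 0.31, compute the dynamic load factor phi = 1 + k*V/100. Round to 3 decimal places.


phi = 1 + k * V / 100
phi = 1 + 0.31 * 28 / 100
phi = 1 + 0.0868
phi = 1.087

1.087


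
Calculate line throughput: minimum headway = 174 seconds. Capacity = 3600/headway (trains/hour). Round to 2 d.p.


Capacity = 3600 / headway
Capacity = 3600 / 174
Capacity = 20.69 trains/hour

20.69


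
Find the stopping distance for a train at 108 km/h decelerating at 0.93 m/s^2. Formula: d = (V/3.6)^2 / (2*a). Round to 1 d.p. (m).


Convert speed: V = 108 / 3.6 = 30.0 m/s
V^2 = 900.0
d = 900.0 / (2 * 0.93)
d = 900.0 / 1.86
d = 483.9 m

483.9


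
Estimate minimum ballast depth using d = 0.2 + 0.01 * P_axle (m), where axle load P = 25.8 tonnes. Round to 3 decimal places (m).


d = 0.2 + 0.01 * 25.8
d = 0.2 + 0.258
d = 0.458 m

0.458


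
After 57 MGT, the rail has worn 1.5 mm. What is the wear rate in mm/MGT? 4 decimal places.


Wear rate = total wear / cumulative tonnage
Rate = 1.5 / 57
Rate = 0.0263 mm/MGT

0.0263


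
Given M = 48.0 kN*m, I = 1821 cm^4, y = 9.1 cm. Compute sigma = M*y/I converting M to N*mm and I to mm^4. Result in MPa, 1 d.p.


Convert units:
M = 48.0 kN*m = 48000000 N*mm
y = 9.1 cm = 91 mm
I = 1821 cm^4 = 18210000 mm^4
sigma = 48000000 * 91 / 18210000
sigma = 239.9 MPa

239.9


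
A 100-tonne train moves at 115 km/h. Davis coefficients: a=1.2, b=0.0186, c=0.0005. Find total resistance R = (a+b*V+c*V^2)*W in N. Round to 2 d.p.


b*V = 0.0186 * 115 = 2.139
c*V^2 = 0.0005 * 13225 = 6.6125
R_per_t = 1.2 + 2.139 + 6.6125 = 9.9515 N/t
R_total = 9.9515 * 100 = 995.15 N

995.15


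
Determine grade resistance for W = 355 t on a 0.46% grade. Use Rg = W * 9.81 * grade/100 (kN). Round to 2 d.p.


Rg = W * 9.81 * grade / 100
Rg = 355 * 9.81 * 0.46 / 100
Rg = 3482.55 * 0.0046
Rg = 16.02 kN

16.02


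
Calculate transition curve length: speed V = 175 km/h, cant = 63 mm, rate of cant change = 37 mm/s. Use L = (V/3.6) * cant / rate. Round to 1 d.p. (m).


Convert speed: V = 175 / 3.6 = 48.6111 m/s
L = 48.6111 * 63 / 37
L = 3062.5 / 37
L = 82.8 m

82.8


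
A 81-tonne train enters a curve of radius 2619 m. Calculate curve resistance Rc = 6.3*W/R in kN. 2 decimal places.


Rc = 6.3 * W / R
Rc = 6.3 * 81 / 2619
Rc = 510.3 / 2619
Rc = 0.19 kN

0.19


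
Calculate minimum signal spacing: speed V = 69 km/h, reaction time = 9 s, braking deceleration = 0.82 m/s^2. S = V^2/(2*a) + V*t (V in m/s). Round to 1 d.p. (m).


V = 69 / 3.6 = 19.1667 m/s
Braking distance = 19.1667^2 / (2*0.82) = 224.0007 m
Sighting distance = 19.1667 * 9 = 172.5 m
S = 224.0007 + 172.5 = 396.5 m

396.5


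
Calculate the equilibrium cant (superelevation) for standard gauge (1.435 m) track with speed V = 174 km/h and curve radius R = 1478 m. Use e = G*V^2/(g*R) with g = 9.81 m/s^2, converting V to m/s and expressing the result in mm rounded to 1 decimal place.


Convert speed: V = 174 / 3.6 = 48.3333 m/s
Apply formula: e = 1.435 * 48.3333^2 / (9.81 * 1478)
e = 1.435 * 2336.1111 / 14499.18
e = 0.231208 m = 231.2 mm

231.2


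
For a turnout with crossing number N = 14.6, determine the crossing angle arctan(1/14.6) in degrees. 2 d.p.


1/N = 1/14.6 = 0.068493
angle = arctan(0.068493) = 0.068386 rad
angle = 0.068386 * 180/pi = 3.92 degrees

3.92


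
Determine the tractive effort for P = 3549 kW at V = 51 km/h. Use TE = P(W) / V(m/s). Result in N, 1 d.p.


Convert: P = 3549 kW = 3549000 W
V = 51 / 3.6 = 14.1667 m/s
TE = 3549000 / 14.1667
TE = 250517.6 N

250517.6


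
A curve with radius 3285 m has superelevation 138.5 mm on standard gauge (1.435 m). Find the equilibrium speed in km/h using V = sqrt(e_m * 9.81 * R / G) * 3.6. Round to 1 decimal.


Convert cant: e = 138.5 mm = 0.1385 m
V_ms = sqrt(0.1385 * 9.81 * 3285 / 1.435)
V_ms = sqrt(3110.299808) = 55.7701 m/s
V = 55.7701 * 3.6 = 200.8 km/h

200.8


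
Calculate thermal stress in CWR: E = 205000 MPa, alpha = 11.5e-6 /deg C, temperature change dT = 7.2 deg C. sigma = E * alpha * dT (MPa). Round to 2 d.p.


sigma = E * alpha * dT
sigma = 205000 * 11.5e-6 * 7.2
sigma = 2.3575 * 7.2
sigma = 16.97 MPa

16.97


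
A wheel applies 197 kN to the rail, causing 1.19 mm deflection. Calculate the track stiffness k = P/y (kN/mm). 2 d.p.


Track stiffness k = P / y
k = 197 / 1.19
k = 165.55 kN/mm

165.55


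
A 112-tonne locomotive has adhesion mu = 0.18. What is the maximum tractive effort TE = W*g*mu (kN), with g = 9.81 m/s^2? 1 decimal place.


TE_max = W * g * mu
TE_max = 112 * 9.81 * 0.18
TE_max = 1098.72 * 0.18
TE_max = 197.8 kN

197.8


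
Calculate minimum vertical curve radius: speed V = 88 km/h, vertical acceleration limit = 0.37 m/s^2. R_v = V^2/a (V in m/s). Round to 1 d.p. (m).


Convert speed: V = 88 / 3.6 = 24.4444 m/s
V^2 = 597.5309 m^2/s^2
R_v = 597.5309 / 0.37
R_v = 1614.9 m

1614.9


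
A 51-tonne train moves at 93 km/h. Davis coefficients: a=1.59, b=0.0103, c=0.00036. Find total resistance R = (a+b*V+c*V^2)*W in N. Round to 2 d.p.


b*V = 0.0103 * 93 = 0.9579
c*V^2 = 0.00036 * 8649 = 3.11364
R_per_t = 1.59 + 0.9579 + 3.11364 = 5.66154 N/t
R_total = 5.66154 * 51 = 288.74 N

288.74


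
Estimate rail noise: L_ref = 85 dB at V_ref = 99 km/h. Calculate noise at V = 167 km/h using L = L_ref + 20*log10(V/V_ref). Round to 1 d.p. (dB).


V/V_ref = 167 / 99 = 1.686869
log10(1.686869) = 0.227081
20 * 0.227081 = 4.5416
L = 85 + 4.5416 = 89.5 dB

89.5


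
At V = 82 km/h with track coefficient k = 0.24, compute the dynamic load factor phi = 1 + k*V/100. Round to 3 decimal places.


phi = 1 + k * V / 100
phi = 1 + 0.24 * 82 / 100
phi = 1 + 0.1968
phi = 1.197

1.197


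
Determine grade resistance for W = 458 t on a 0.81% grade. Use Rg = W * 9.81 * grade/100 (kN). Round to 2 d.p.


Rg = W * 9.81 * grade / 100
Rg = 458 * 9.81 * 0.81 / 100
Rg = 4492.98 * 0.0081
Rg = 36.39 kN

36.39


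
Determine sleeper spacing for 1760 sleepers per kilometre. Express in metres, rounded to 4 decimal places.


Spacing = 1000 m / number of sleepers
Spacing = 1000 / 1760
Spacing = 0.5682 m

0.5682


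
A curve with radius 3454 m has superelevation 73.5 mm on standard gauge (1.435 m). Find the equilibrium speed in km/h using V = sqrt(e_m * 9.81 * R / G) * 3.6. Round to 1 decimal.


Convert cant: e = 73.5 mm = 0.0735 m
V_ms = sqrt(0.0735 * 9.81 * 3454 / 1.435)
V_ms = sqrt(1735.508634) = 41.6594 m/s
V = 41.6594 * 3.6 = 150.0 km/h

150.0


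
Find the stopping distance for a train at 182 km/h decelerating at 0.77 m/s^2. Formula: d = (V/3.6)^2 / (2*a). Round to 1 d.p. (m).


Convert speed: V = 182 / 3.6 = 50.5556 m/s
V^2 = 2555.8642
d = 2555.8642 / (2 * 0.77)
d = 2555.8642 / 1.54
d = 1659.7 m

1659.7


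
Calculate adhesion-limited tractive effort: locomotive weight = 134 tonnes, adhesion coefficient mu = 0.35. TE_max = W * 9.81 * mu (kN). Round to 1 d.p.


TE_max = W * g * mu
TE_max = 134 * 9.81 * 0.35
TE_max = 1314.54 * 0.35
TE_max = 460.1 kN

460.1


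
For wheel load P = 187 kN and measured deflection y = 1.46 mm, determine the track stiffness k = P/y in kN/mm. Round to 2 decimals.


Track stiffness k = P / y
k = 187 / 1.46
k = 128.08 kN/mm

128.08


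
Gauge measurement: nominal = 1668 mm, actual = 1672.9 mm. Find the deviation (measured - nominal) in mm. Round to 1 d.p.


Deviation = measured - nominal
Deviation = 1672.9 - 1668
Deviation = 4.9 mm

4.9


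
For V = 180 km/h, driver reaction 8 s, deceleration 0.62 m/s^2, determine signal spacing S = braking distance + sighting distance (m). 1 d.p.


V = 180 / 3.6 = 50.0 m/s
Braking distance = 50.0^2 / (2*0.62) = 2016.129 m
Sighting distance = 50.0 * 8 = 400.0 m
S = 2016.129 + 400.0 = 2416.1 m

2416.1


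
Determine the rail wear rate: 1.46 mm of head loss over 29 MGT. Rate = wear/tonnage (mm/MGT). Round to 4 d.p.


Wear rate = total wear / cumulative tonnage
Rate = 1.46 / 29
Rate = 0.0503 mm/MGT

0.0503


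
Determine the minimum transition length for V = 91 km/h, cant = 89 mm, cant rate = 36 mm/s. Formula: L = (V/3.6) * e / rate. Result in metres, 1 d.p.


Convert speed: V = 91 / 3.6 = 25.2778 m/s
L = 25.2778 * 89 / 36
L = 2249.7222 / 36
L = 62.5 m

62.5


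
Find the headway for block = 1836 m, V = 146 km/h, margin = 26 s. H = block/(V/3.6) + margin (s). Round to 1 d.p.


V = 146 / 3.6 = 40.5556 m/s
Block traversal time = 1836 / 40.5556 = 45.2712 s
Headway = 45.2712 + 26
Headway = 71.3 s

71.3


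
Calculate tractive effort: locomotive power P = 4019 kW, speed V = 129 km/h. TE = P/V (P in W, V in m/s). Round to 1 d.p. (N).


Convert: P = 4019 kW = 4019000 W
V = 129 / 3.6 = 35.8333 m/s
TE = 4019000 / 35.8333
TE = 112158.1 N

112158.1


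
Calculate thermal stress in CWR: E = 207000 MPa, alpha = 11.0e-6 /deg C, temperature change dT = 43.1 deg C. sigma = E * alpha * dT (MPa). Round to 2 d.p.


sigma = E * alpha * dT
sigma = 207000 * 11.0e-6 * 43.1
sigma = 2.277 * 43.1
sigma = 98.14 MPa

98.14


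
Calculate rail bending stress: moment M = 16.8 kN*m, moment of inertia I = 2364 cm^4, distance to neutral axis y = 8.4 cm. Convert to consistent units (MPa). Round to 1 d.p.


Convert units:
M = 16.8 kN*m = 16800000 N*mm
y = 8.4 cm = 84 mm
I = 2364 cm^4 = 23640000 mm^4
sigma = 16800000 * 84 / 23640000
sigma = 59.7 MPa

59.7


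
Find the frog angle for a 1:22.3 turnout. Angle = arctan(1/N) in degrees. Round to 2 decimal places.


1/N = 1/22.3 = 0.044843
angle = arctan(0.044843) = 0.044813 rad
angle = 0.044813 * 180/pi = 2.57 degrees

2.57


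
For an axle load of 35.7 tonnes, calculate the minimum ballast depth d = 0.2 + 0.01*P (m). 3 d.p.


d = 0.2 + 0.01 * 35.7
d = 0.2 + 0.357
d = 0.557 m

0.557


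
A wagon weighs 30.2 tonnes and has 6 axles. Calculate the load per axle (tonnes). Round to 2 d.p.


Load per axle = total weight / number of axles
Load = 30.2 / 6
Load = 5.03 tonnes

5.03


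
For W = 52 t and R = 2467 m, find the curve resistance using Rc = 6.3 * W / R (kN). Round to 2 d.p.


Rc = 6.3 * W / R
Rc = 6.3 * 52 / 2467
Rc = 327.6 / 2467
Rc = 0.13 kN

0.13


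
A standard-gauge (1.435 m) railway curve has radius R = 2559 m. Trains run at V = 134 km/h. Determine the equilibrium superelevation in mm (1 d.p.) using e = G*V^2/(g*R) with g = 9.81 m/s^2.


Convert speed: V = 134 / 3.6 = 37.2222 m/s
Apply formula: e = 1.435 * 37.2222^2 / (9.81 * 2559)
e = 1.435 * 1385.4938 / 25103.79
e = 0.079199 m = 79.2 mm

79.2


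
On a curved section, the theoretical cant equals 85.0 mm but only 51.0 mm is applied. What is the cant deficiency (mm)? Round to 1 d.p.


Cant deficiency = equilibrium cant - actual cant
CD = 85.0 - 51.0
CD = 34.0 mm

34.0


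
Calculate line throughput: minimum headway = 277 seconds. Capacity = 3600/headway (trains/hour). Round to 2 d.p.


Capacity = 3600 / headway
Capacity = 3600 / 277
Capacity = 13.00 trains/hour

13.00


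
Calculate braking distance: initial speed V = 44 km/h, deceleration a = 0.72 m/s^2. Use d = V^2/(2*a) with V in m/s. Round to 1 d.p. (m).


Convert speed: V = 44 / 3.6 = 12.2222 m/s
V^2 = 149.3827
d = 149.3827 / (2 * 0.72)
d = 149.3827 / 1.44
d = 103.7 m

103.7


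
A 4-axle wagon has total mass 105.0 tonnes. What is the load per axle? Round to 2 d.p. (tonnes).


Load per axle = total weight / number of axles
Load = 105.0 / 4
Load = 26.25 tonnes

26.25


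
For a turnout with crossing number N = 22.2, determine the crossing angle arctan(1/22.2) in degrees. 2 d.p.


1/N = 1/22.2 = 0.045045
angle = arctan(0.045045) = 0.045015 rad
angle = 0.045015 * 180/pi = 2.58 degrees

2.58


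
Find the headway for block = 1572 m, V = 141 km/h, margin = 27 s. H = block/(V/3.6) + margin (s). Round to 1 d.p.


V = 141 / 3.6 = 39.1667 m/s
Block traversal time = 1572 / 39.1667 = 40.1362 s
Headway = 40.1362 + 27
Headway = 67.1 s

67.1


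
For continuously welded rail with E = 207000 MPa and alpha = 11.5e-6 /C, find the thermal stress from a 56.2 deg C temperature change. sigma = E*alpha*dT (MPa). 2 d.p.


sigma = E * alpha * dT
sigma = 207000 * 11.5e-6 * 56.2
sigma = 2.3805 * 56.2
sigma = 133.78 MPa

133.78


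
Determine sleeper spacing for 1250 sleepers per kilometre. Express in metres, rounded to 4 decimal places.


Spacing = 1000 m / number of sleepers
Spacing = 1000 / 1250
Spacing = 0.8000 m

0.8000


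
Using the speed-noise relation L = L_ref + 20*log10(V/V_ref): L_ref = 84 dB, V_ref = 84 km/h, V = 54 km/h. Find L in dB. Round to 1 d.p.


V/V_ref = 54 / 84 = 0.642857
log10(0.642857) = -0.191886
20 * -0.191886 = -3.8377
L = 84 + -3.8377 = 80.2 dB

80.2


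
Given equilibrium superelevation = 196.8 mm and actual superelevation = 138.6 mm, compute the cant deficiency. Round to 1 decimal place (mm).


Cant deficiency = equilibrium cant - actual cant
CD = 196.8 - 138.6
CD = 58.2 mm

58.2


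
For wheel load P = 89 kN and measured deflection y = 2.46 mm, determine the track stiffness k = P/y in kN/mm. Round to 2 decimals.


Track stiffness k = P / y
k = 89 / 2.46
k = 36.18 kN/mm

36.18


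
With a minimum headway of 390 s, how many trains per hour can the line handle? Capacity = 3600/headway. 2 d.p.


Capacity = 3600 / headway
Capacity = 3600 / 390
Capacity = 9.23 trains/hour

9.23


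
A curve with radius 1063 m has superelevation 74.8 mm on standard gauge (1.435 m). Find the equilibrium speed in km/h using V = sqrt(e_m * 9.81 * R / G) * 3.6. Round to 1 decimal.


Convert cant: e = 74.8 mm = 0.0748 m
V_ms = sqrt(0.0748 * 9.81 * 1063 / 1.435)
V_ms = sqrt(543.565606) = 23.3145 m/s
V = 23.3145 * 3.6 = 83.9 km/h

83.9


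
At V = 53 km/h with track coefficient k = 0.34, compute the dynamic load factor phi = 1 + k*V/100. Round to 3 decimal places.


phi = 1 + k * V / 100
phi = 1 + 0.34 * 53 / 100
phi = 1 + 0.1802
phi = 1.180

1.180


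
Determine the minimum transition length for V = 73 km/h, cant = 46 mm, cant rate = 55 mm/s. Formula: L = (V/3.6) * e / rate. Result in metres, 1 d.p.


Convert speed: V = 73 / 3.6 = 20.2778 m/s
L = 20.2778 * 46 / 55
L = 932.7778 / 55
L = 17.0 m

17.0


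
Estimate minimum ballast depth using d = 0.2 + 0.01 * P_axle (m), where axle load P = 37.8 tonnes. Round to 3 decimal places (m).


d = 0.2 + 0.01 * 37.8
d = 0.2 + 0.378
d = 0.578 m

0.578


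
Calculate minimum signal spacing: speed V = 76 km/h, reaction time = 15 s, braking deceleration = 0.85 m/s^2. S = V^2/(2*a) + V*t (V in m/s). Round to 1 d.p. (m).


V = 76 / 3.6 = 21.1111 m/s
Braking distance = 21.1111^2 / (2*0.85) = 262.1641 m
Sighting distance = 21.1111 * 15 = 316.6667 m
S = 262.1641 + 316.6667 = 578.8 m

578.8


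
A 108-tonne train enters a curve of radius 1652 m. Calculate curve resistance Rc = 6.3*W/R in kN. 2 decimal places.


Rc = 6.3 * W / R
Rc = 6.3 * 108 / 1652
Rc = 680.4 / 1652
Rc = 0.41 kN

0.41


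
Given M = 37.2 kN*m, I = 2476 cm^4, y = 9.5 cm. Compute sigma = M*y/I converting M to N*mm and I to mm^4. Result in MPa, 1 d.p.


Convert units:
M = 37.2 kN*m = 37200000 N*mm
y = 9.5 cm = 95 mm
I = 2476 cm^4 = 24760000 mm^4
sigma = 37200000 * 95 / 24760000
sigma = 142.7 MPa

142.7


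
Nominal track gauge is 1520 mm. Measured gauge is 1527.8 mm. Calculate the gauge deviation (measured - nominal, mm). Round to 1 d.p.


Deviation = measured - nominal
Deviation = 1527.8 - 1520
Deviation = 7.8 mm

7.8


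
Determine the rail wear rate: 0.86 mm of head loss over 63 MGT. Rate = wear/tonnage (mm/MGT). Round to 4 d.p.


Wear rate = total wear / cumulative tonnage
Rate = 0.86 / 63
Rate = 0.0137 mm/MGT

0.0137


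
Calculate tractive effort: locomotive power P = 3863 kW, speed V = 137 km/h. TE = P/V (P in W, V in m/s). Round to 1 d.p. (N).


Convert: P = 3863 kW = 3863000 W
V = 137 / 3.6 = 38.0556 m/s
TE = 3863000 / 38.0556
TE = 101509.5 N

101509.5


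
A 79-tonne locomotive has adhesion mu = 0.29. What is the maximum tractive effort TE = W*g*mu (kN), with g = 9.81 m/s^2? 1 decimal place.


TE_max = W * g * mu
TE_max = 79 * 9.81 * 0.29
TE_max = 774.99 * 0.29
TE_max = 224.7 kN

224.7


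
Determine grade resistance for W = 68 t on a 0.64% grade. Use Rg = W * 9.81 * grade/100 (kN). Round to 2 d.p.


Rg = W * 9.81 * grade / 100
Rg = 68 * 9.81 * 0.64 / 100
Rg = 667.08 * 0.0064
Rg = 4.27 kN

4.27


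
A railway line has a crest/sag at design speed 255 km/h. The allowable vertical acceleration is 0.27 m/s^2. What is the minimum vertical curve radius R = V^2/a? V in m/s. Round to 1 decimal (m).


Convert speed: V = 255 / 3.6 = 70.8333 m/s
V^2 = 5017.3611 m^2/s^2
R_v = 5017.3611 / 0.27
R_v = 18582.8 m

18582.8


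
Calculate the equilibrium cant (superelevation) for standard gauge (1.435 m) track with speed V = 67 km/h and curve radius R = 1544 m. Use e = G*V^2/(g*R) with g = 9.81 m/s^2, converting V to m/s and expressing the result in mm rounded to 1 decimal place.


Convert speed: V = 67 / 3.6 = 18.6111 m/s
Apply formula: e = 1.435 * 18.6111^2 / (9.81 * 1544)
e = 1.435 * 346.3735 / 15146.64
e = 0.032816 m = 32.8 mm

32.8


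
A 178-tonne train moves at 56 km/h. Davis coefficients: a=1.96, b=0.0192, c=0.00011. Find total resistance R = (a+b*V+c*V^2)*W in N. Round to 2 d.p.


b*V = 0.0192 * 56 = 1.0752
c*V^2 = 0.00011 * 3136 = 0.34496
R_per_t = 1.96 + 1.0752 + 0.34496 = 3.38016 N/t
R_total = 3.38016 * 178 = 601.67 N

601.67


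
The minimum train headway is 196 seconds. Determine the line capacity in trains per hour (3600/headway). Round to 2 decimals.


Capacity = 3600 / headway
Capacity = 3600 / 196
Capacity = 18.37 trains/hour

18.37


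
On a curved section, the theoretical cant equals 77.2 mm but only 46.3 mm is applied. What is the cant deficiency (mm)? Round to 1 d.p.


Cant deficiency = equilibrium cant - actual cant
CD = 77.2 - 46.3
CD = 30.9 mm

30.9


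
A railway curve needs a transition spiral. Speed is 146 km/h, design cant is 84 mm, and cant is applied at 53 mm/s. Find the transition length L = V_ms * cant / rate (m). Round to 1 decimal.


Convert speed: V = 146 / 3.6 = 40.5556 m/s
L = 40.5556 * 84 / 53
L = 3406.6667 / 53
L = 64.3 m

64.3


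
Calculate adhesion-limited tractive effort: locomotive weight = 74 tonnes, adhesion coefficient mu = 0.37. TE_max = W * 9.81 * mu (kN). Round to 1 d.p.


TE_max = W * g * mu
TE_max = 74 * 9.81 * 0.37
TE_max = 725.94 * 0.37
TE_max = 268.6 kN

268.6


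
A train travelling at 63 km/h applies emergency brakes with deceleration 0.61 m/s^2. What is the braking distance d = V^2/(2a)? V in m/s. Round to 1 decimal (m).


Convert speed: V = 63 / 3.6 = 17.5 m/s
V^2 = 306.25
d = 306.25 / (2 * 0.61)
d = 306.25 / 1.22
d = 251.0 m

251.0


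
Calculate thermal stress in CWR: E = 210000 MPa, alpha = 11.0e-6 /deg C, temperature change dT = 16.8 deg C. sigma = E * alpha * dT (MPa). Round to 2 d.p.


sigma = E * alpha * dT
sigma = 210000 * 11.0e-6 * 16.8
sigma = 2.31 * 16.8
sigma = 38.81 MPa

38.81


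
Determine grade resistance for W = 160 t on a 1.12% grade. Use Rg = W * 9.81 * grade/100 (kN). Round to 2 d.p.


Rg = W * 9.81 * grade / 100
Rg = 160 * 9.81 * 1.12 / 100
Rg = 1569.6 * 0.0112
Rg = 17.58 kN

17.58


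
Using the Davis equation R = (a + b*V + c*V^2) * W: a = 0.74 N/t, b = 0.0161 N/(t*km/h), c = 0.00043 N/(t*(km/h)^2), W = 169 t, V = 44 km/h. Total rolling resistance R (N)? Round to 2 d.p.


b*V = 0.0161 * 44 = 0.7084
c*V^2 = 0.00043 * 1936 = 0.83248
R_per_t = 0.74 + 0.7084 + 0.83248 = 2.28088 N/t
R_total = 2.28088 * 169 = 385.47 N

385.47


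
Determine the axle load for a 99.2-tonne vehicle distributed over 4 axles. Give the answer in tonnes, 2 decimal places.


Load per axle = total weight / number of axles
Load = 99.2 / 4
Load = 24.80 tonnes

24.80


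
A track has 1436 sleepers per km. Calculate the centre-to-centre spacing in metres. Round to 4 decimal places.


Spacing = 1000 m / number of sleepers
Spacing = 1000 / 1436
Spacing = 0.6964 m

0.6964


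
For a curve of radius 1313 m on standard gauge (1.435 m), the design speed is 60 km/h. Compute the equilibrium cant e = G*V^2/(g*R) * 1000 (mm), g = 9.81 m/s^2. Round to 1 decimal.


Convert speed: V = 60 / 3.6 = 16.6667 m/s
Apply formula: e = 1.435 * 16.6667^2 / (9.81 * 1313)
e = 1.435 * 277.7778 / 12880.53
e = 0.030947 m = 30.9 mm

30.9


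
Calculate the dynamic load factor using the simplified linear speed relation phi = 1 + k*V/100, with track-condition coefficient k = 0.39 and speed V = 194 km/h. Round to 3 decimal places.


phi = 1 + k * V / 100
phi = 1 + 0.39 * 194 / 100
phi = 1 + 0.7566
phi = 1.757

1.757


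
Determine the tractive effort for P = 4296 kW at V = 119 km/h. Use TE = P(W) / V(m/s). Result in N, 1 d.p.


Convert: P = 4296 kW = 4296000 W
V = 119 / 3.6 = 33.0556 m/s
TE = 4296000 / 33.0556
TE = 129963.0 N

129963.0


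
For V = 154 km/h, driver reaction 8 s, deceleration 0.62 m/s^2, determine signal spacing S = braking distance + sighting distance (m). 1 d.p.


V = 154 / 3.6 = 42.7778 m/s
Braking distance = 42.7778^2 / (2*0.62) = 1475.7567 m
Sighting distance = 42.7778 * 8 = 342.2222 m
S = 1475.7567 + 342.2222 = 1818.0 m

1818.0


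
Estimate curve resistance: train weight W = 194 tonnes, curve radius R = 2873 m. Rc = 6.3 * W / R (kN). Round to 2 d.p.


Rc = 6.3 * W / R
Rc = 6.3 * 194 / 2873
Rc = 1222.2 / 2873
Rc = 0.43 kN

0.43


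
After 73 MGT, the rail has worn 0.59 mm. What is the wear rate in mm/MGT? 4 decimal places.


Wear rate = total wear / cumulative tonnage
Rate = 0.59 / 73
Rate = 0.0081 mm/MGT

0.0081


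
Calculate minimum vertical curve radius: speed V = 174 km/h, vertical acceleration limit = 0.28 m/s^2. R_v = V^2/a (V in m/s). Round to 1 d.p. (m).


Convert speed: V = 174 / 3.6 = 48.3333 m/s
V^2 = 2336.1111 m^2/s^2
R_v = 2336.1111 / 0.28
R_v = 8343.3 m

8343.3


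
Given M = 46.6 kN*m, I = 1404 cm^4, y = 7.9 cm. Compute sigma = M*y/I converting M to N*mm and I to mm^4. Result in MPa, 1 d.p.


Convert units:
M = 46.6 kN*m = 46600000 N*mm
y = 7.9 cm = 79 mm
I = 1404 cm^4 = 14040000 mm^4
sigma = 46600000 * 79 / 14040000
sigma = 262.2 MPa

262.2


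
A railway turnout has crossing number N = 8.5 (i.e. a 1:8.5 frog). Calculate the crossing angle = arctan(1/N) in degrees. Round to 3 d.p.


1/N = 1/8.5 = 0.117647
angle = arctan(0.117647) = 0.117109 rad
angle = 0.117109 * 180/pi = 6.710 degrees

6.710


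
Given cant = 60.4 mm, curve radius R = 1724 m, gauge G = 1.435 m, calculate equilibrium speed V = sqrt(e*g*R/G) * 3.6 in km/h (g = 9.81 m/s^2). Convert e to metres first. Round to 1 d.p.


Convert cant: e = 60.4 mm = 0.0604 m
V_ms = sqrt(0.0604 * 9.81 * 1724 / 1.435)
V_ms = sqrt(711.854617) = 26.6806 m/s
V = 26.6806 * 3.6 = 96.1 km/h

96.1


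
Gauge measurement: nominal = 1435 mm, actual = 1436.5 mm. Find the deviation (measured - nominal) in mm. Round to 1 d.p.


Deviation = measured - nominal
Deviation = 1436.5 - 1435
Deviation = 1.5 mm

1.5


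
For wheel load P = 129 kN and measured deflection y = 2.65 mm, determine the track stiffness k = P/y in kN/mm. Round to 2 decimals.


Track stiffness k = P / y
k = 129 / 2.65
k = 48.68 kN/mm

48.68


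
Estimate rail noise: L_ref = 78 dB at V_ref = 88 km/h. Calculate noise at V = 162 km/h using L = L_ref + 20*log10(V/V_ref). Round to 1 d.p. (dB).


V/V_ref = 162 / 88 = 1.840909
log10(1.840909) = 0.265032
20 * 0.265032 = 5.3006
L = 78 + 5.3006 = 83.3 dB

83.3


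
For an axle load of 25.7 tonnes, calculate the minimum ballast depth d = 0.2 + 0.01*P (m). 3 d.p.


d = 0.2 + 0.01 * 25.7
d = 0.2 + 0.257
d = 0.457 m

0.457


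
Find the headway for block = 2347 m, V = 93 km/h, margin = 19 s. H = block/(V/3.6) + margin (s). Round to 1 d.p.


V = 93 / 3.6 = 25.8333 m/s
Block traversal time = 2347 / 25.8333 = 90.8516 s
Headway = 90.8516 + 19
Headway = 109.9 s

109.9


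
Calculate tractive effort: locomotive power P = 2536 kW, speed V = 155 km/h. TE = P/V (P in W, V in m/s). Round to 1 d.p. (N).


Convert: P = 2536 kW = 2536000 W
V = 155 / 3.6 = 43.0556 m/s
TE = 2536000 / 43.0556
TE = 58900.6 N

58900.6


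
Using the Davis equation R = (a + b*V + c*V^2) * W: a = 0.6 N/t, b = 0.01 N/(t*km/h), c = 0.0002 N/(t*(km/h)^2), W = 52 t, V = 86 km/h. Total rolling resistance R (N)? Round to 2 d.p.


b*V = 0.01 * 86 = 0.86
c*V^2 = 0.0002 * 7396 = 1.4792
R_per_t = 0.6 + 0.86 + 1.4792 = 2.9392 N/t
R_total = 2.9392 * 52 = 152.84 N

152.84


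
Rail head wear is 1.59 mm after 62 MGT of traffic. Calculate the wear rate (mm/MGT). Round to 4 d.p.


Wear rate = total wear / cumulative tonnage
Rate = 1.59 / 62
Rate = 0.0256 mm/MGT

0.0256


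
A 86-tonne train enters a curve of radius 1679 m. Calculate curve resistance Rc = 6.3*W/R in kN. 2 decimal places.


Rc = 6.3 * W / R
Rc = 6.3 * 86 / 1679
Rc = 541.8 / 1679
Rc = 0.32 kN

0.32


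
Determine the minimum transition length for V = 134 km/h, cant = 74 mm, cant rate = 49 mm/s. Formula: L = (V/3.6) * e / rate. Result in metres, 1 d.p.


Convert speed: V = 134 / 3.6 = 37.2222 m/s
L = 37.2222 * 74 / 49
L = 2754.4444 / 49
L = 56.2 m

56.2


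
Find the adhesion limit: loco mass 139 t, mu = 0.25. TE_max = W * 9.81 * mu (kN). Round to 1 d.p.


TE_max = W * g * mu
TE_max = 139 * 9.81 * 0.25
TE_max = 1363.59 * 0.25
TE_max = 340.9 kN

340.9


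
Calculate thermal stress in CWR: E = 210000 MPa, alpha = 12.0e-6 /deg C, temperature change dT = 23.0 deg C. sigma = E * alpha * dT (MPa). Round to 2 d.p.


sigma = E * alpha * dT
sigma = 210000 * 12.0e-6 * 23.0
sigma = 2.52 * 23.0
sigma = 57.96 MPa

57.96


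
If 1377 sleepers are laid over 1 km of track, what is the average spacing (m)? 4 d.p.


Spacing = 1000 m / number of sleepers
Spacing = 1000 / 1377
Spacing = 0.7262 m

0.7262


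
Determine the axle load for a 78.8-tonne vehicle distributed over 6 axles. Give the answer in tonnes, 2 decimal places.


Load per axle = total weight / number of axles
Load = 78.8 / 6
Load = 13.13 tonnes

13.13


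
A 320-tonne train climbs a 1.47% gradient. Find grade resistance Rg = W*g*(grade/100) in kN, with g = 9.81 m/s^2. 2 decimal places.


Rg = W * 9.81 * grade / 100
Rg = 320 * 9.81 * 1.47 / 100
Rg = 3139.2 * 0.0147
Rg = 46.15 kN

46.15


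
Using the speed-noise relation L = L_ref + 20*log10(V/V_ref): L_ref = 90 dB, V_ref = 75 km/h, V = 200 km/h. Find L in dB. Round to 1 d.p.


V/V_ref = 200 / 75 = 2.666667
log10(2.666667) = 0.425969
20 * 0.425969 = 8.5194
L = 90 + 8.5194 = 98.5 dB

98.5


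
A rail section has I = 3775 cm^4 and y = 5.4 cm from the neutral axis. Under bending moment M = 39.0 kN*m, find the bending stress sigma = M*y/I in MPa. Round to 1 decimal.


Convert units:
M = 39.0 kN*m = 39000000 N*mm
y = 5.4 cm = 54 mm
I = 3775 cm^4 = 37750000 mm^4
sigma = 39000000 * 54 / 37750000
sigma = 55.8 MPa

55.8


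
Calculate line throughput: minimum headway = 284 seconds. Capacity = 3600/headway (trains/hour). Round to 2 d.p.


Capacity = 3600 / headway
Capacity = 3600 / 284
Capacity = 12.68 trains/hour

12.68


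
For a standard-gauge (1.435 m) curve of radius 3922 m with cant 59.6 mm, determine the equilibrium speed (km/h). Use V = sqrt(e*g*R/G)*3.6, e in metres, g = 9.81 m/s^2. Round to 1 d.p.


Convert cant: e = 59.6 mm = 0.0596 m
V_ms = sqrt(0.0596 * 9.81 * 3922 / 1.435)
V_ms = sqrt(1597.978587) = 39.9747 m/s
V = 39.9747 * 3.6 = 143.9 km/h

143.9


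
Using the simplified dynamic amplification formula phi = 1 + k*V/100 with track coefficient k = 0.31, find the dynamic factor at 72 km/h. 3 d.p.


phi = 1 + k * V / 100
phi = 1 + 0.31 * 72 / 100
phi = 1 + 0.2232
phi = 1.223

1.223


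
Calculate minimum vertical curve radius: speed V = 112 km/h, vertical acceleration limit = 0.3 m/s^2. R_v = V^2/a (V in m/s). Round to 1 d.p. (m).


Convert speed: V = 112 / 3.6 = 31.1111 m/s
V^2 = 967.9012 m^2/s^2
R_v = 967.9012 / 0.3
R_v = 3226.3 m

3226.3


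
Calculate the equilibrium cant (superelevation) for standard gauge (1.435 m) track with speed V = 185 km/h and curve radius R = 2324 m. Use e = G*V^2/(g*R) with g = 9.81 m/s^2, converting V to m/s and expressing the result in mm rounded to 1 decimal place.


Convert speed: V = 185 / 3.6 = 51.3889 m/s
Apply formula: e = 1.435 * 51.3889^2 / (9.81 * 2324)
e = 1.435 * 2640.8179 / 22798.44
e = 0.166221 m = 166.2 mm

166.2


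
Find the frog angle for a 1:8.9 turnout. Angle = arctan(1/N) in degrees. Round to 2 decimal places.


1/N = 1/8.9 = 0.11236
angle = arctan(0.11236) = 0.11189 rad
angle = 0.11189 * 180/pi = 6.41 degrees

6.41


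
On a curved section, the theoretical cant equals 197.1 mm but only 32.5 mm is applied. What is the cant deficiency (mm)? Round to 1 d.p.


Cant deficiency = equilibrium cant - actual cant
CD = 197.1 - 32.5
CD = 164.6 mm

164.6


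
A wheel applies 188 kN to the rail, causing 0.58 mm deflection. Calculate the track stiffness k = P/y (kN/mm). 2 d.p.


Track stiffness k = P / y
k = 188 / 0.58
k = 324.14 kN/mm

324.14


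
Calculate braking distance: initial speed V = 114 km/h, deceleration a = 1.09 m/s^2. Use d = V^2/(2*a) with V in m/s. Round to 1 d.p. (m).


Convert speed: V = 114 / 3.6 = 31.6667 m/s
V^2 = 1002.7778
d = 1002.7778 / (2 * 1.09)
d = 1002.7778 / 2.18
d = 460.0 m

460.0


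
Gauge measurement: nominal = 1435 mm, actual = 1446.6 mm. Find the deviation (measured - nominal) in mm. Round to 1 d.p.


Deviation = measured - nominal
Deviation = 1446.6 - 1435
Deviation = 11.6 mm

11.6


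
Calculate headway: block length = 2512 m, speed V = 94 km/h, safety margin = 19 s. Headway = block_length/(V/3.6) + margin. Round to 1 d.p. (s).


V = 94 / 3.6 = 26.1111 m/s
Block traversal time = 2512 / 26.1111 = 96.2043 s
Headway = 96.2043 + 19
Headway = 115.2 s

115.2


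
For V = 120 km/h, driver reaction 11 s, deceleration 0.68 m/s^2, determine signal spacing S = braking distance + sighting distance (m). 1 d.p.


V = 120 / 3.6 = 33.3333 m/s
Braking distance = 33.3333^2 / (2*0.68) = 816.9935 m
Sighting distance = 33.3333 * 11 = 366.6667 m
S = 816.9935 + 366.6667 = 1183.7 m

1183.7


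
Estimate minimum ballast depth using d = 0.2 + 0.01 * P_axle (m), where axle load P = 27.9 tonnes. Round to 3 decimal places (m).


d = 0.2 + 0.01 * 27.9
d = 0.2 + 0.279
d = 0.479 m

0.479


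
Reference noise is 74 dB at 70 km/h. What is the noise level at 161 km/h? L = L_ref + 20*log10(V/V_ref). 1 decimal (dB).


V/V_ref = 161 / 70 = 2.3
log10(2.3) = 0.361728
20 * 0.361728 = 7.2346
L = 74 + 7.2346 = 81.2 dB

81.2


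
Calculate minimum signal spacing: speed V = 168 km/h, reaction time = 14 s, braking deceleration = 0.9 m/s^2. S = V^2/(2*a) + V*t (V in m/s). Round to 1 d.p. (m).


V = 168 / 3.6 = 46.6667 m/s
Braking distance = 46.6667^2 / (2*0.9) = 1209.8765 m
Sighting distance = 46.6667 * 14 = 653.3333 m
S = 1209.8765 + 653.3333 = 1863.2 m

1863.2
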